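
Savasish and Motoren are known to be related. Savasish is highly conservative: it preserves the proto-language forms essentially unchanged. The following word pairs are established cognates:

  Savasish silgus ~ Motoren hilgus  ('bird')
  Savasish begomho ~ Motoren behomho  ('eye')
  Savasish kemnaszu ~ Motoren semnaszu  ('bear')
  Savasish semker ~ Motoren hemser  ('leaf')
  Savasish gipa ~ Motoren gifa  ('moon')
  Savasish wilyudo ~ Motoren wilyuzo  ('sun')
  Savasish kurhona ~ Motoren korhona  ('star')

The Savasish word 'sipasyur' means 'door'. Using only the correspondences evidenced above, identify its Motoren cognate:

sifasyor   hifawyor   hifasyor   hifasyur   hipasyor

silgus ~ hilgus — Savasish s corresponds to Motoren h word-initially before a front vowel.
gipa ~ gifa — Savasish p corresponds to Motoren f between vowels (before a back vowel).
kurhona ~ korhona — Savasish u corresponds to Motoren o after a consonant, before r.
Applying these to Savasish 'sipasyur':
  sipasyur → hipasyur   (s→h word-initially before a front vowel)
  hipasyur → hifasyur   (p→f between vowels (before a back vowel))
  hifasyur → hifasyor   (u→o after a consonant, before r)
So the Motoren cognate is 'hifasyor'.

hifasyor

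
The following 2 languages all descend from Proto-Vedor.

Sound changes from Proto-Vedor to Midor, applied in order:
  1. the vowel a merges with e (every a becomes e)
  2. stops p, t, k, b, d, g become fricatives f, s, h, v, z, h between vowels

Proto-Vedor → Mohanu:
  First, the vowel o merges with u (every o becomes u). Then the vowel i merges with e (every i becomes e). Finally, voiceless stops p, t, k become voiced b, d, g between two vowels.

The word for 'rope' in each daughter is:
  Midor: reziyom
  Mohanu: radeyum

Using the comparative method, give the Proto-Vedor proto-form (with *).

Position 4: Midor has i, Mohanu has e. Midor preserves i here (none of its changes turn any other segment into i), so the proto-segment is *i.
Position 3: Midor has z, Mohanu has d. Taking the neighbouring segments as reconstructed: Midor z could go back to *d or *z; Mohanu d could go back to *t or *d — the one source consistent with every daughter is *d.
Continuing position by position gives *radiyom; check it forward:
Midor: *radiyom
  radiyom → rediyom   [vowel merger]
  rediyom → reziyom   [intervocalic lenition]
  giving Midor reziyom.
Mohanu: *radiyom > radiyum > radeyum  (by vowel merger, vowel merger)
No other proto-form is consistent with every reflex, so the reconstruction is *radiyom.

*radiyom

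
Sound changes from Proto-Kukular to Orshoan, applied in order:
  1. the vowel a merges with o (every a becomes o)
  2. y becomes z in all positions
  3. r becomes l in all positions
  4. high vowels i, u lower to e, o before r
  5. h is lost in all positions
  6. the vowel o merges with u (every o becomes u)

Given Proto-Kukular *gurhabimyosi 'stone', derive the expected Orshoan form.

Orshoan: *gurhabimyosi > gurhobimyosi > gurhobimzosi > gulhobimzosi > gulobimzosi > gulubimzusi  (by vowel merger, unconditioned shift, unconditioned shift, h-loss, vowel merger)

gulubimzusi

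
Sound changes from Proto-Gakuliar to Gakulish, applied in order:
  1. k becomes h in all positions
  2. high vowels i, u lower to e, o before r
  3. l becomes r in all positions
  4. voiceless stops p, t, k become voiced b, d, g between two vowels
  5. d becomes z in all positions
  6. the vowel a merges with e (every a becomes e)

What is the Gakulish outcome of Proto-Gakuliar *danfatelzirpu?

zenfezerzerpu

Gakulish: *danfatelzirpu
  danfatelzirpu (rule 1 does not apply)
  danfatelzirpu → danfatelzerpu   [pre-rhotic lowering]
  danfatelzerpu → danfaterzerpu   [unconditioned shift]
  danfaterzerpu → danfaderzerpu   [intervocalic voicing]
  danfaderzerpu → zanfazerzerpu   [unconditioned shift]
  zanfazerzerpu → zenfezerzerpu   [vowel merger]
  giving Gakulish zenfezerzerpu.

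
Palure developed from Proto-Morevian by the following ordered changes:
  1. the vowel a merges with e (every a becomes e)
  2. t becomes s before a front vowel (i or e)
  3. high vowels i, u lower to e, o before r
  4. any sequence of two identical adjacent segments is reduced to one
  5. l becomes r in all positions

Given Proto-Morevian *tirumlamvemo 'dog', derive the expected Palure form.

Palure: *tirumlamvemo
  tirumlamvemo → tirumlemvemo   [vowel merger]
  tirumlemvemo → sirumlemvemo   [palatalisation]
  sirumlemvemo → serumlemvemo   [pre-rhotic lowering]
  serumlemvemo (rule 4 does not apply)
  serumlemvemo → serumremvemo   [unconditioned shift]
  giving Palure serumremvemo.

serumremvemo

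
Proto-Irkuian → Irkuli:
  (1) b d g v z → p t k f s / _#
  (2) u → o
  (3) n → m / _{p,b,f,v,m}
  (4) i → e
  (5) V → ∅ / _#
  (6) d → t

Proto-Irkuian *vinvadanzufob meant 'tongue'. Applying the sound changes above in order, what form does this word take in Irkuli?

vemvatanzofop

Irkuli: *vinvadanzufob > vinvadanzufop > vinvadanzofop > vimvadanzofop > vemvadanzofop > vemvatanzofop  (by final devoicing, vowel merger, nasal place assimilation, vowel merger, unconditioned shift)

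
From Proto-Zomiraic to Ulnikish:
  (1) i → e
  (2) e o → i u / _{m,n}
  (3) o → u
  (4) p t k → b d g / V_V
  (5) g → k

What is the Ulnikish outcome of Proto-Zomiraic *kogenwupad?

kukinwubad

Ulnikish: *kogenwupad
  kogenwupad (rule 1 does not apply)
  kogenwupad → koginwupad   [pre-nasal raising]
  koginwupad → kuginwupad   [vowel merger]
  kuginwupad → kuginwubad   [intervocalic voicing]
  kuginwubad → kukinwubad   [unconditioned shift]
  giving Ulnikish kukinwubad.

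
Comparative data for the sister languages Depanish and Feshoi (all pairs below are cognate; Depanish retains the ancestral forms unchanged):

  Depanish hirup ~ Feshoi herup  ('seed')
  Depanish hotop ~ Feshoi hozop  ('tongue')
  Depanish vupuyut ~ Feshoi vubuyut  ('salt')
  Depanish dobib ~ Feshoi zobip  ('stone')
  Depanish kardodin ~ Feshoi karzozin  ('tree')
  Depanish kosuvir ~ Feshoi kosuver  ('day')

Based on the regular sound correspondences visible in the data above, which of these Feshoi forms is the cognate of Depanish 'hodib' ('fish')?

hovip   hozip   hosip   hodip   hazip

hozip

kardodin ~ karzozin — Depanish d corresponds to Feshoi z between vowels (before a front vowel).
dobib ~ zobip — Depanish b corresponds to Feshoi p word-finally.
Applying these to Depanish 'hodib':
  hodib → hozib   (d→z between vowels (before a front vowel))
  hozib → hozip   (b→p word-finally)
So the Feshoi cognate is 'hozip'.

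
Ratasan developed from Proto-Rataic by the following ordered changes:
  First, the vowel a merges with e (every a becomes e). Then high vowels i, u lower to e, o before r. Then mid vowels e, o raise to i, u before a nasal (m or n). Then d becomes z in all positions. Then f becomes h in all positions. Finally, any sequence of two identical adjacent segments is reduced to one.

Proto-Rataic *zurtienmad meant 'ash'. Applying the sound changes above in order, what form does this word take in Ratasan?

Ratasan: *zurtienmad > zurtienmed > zortienmed > zortiinmed > zortiinmez > zortinmez  (by vowel merger, pre-rhotic lowering, pre-nasal raising, unconditioned shift, degemination)

zortinmez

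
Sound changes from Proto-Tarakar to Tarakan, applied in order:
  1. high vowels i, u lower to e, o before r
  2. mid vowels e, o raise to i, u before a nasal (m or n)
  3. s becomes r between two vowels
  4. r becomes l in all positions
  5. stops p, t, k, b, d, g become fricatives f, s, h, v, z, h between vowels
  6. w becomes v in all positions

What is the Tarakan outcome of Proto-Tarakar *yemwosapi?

yimvolafi

Tarakan: *yemwosapi > yimwosapi > yimworapi > yimwolapi > yimwolafi > yimvolafi  (by pre-nasal raising, rhotacism, unconditioned shift, intervocalic lenition, unconditioned shift)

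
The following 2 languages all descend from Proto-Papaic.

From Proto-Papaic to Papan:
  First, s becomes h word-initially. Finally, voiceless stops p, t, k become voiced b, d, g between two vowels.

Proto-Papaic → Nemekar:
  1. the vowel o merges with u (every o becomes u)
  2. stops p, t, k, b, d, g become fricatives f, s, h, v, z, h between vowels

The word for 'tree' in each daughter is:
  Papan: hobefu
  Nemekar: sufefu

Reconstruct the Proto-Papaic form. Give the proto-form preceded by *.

*sopefu

Position 3: Papan has b, Nemekar has f. Taking the neighbouring segments as reconstructed: Papan b could go back to *p or *b; Nemekar f could go back to *p or *f — the one source consistent with every daughter is *p.
Position 1: Papan has h, Nemekar has s. Taking the neighbouring segments as reconstructed: Papan h could go back to *s or *h; Nemekar s can only go back to *s — the one source consistent with every daughter is *s.
Continuing position by position gives *sopefu; check it forward:
Papan: start from *sopefu.
  rule 1 (debuccalisation): sopefu → hopefu
  rule 2 (intervocalic voicing): hopefu → hobefu
  ⇒ Papan hobefu
Nemekar: *sopefu > supefu > sufefu  (by vowel merger, intervocalic lenition)
*sopefu is the unique common source.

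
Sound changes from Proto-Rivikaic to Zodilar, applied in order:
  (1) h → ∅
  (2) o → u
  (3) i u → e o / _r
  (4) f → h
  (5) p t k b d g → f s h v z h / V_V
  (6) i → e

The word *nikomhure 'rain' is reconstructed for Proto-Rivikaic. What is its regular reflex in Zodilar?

nehumore

Zodilar: start from *nikomhure.
  rule 1 (h-loss): nikomhure → nikomure
  rule 2 (vowel merger): nikomure → nikumure
  rule 3 (pre-rhotic lowering): nikumure → nikumore
  rule 4: no change — nikumore
  rule 5 (intervocalic lenition): nikumore → nihumore
  rule 6 (vowel merger): nihumore → nehumore
  ⇒ Zodilar nehumore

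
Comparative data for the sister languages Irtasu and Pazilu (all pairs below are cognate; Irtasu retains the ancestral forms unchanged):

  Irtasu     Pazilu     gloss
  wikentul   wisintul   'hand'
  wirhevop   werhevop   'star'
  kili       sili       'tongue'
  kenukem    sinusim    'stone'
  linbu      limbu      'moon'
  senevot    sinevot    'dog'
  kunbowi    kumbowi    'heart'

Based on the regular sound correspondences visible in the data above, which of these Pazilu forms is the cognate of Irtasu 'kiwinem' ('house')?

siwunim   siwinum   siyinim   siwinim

siwinim

kili ~ sili — Irtasu k corresponds to Pazilu s word-initially before a front vowel.
kenukem ~ sinusim — Irtasu e corresponds to Pazilu i after a consonant, before a nasal.
Applying these to Irtasu 'kiwinem':
  kiwinem → siwinem   (k→s word-initially before a front vowel)
  siwinem → siwinim   (e→i after a consonant, before a nasal)
So the Pazilu cognate is 'siwinim'.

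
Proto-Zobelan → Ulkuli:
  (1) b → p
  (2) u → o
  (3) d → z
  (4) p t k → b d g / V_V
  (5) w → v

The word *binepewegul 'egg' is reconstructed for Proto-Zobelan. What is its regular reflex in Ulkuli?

pinebevegol

Ulkuli: *binepewegul
  binepewegul → pinepewegul   [unconditioned shift]
  pinepewegul → pinepewegol   [vowel merger]
  pinepewegol (rule 3 does not apply)
  pinepewegol → pinebewegol   [intervocalic voicing]
  pinebewegol → pinebevegol   [unconditioned shift]
  giving Ulkuli pinebevegol.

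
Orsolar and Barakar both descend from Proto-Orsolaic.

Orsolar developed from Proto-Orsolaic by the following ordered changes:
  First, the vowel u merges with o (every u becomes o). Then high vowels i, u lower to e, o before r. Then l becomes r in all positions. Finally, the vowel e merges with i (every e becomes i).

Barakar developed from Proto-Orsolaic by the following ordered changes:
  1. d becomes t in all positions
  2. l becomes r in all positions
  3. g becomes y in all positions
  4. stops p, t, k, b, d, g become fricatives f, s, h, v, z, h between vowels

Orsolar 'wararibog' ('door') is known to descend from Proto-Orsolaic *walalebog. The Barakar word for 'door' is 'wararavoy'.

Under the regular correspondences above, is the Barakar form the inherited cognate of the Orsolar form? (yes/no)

no

Derive the expected Barakar reflex of *walalebog:
Barakar: *walalebog > wararebog > warareboy > wararevoy  (by unconditioned shift, unconditioned shift, intervocalic lenition)
The regular Barakar reflex would be 'wararevoy', but the attested form is 'wararavoy'. The correspondence is irregular, so they are not cognates (the Barakar form has a different source).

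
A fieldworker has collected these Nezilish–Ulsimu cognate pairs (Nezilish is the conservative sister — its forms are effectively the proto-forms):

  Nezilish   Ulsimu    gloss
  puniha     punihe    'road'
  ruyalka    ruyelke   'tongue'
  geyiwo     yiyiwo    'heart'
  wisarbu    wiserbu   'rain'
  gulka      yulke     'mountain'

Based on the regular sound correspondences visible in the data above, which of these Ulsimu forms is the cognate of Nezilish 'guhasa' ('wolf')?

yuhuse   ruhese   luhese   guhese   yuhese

yuhese

gulka ~ yulke — Nezilish g corresponds to Ulsimu y word-initially before a back vowel.
ruyalka ~ ruyelke — Nezilish a corresponds to Ulsimu e after a consonant, before a consonant other than r, m, n, p, b, f, v.
puniha ~ punihe, ruyalka ~ ruyelke — Nezilish a corresponds to Ulsimu e word-finally.
Applying these to Nezilish 'guhasa':
  guhasa → yuhasa   (g→y word-initially before a back vowel)
  yuhasa → yuhesa   (a→e after a consonant, before a consonant other than r, m, n, p, b, f, v)
  yuhesa → yuhese   (a→e word-finally)
So the Ulsimu cognate is 'yuhese'.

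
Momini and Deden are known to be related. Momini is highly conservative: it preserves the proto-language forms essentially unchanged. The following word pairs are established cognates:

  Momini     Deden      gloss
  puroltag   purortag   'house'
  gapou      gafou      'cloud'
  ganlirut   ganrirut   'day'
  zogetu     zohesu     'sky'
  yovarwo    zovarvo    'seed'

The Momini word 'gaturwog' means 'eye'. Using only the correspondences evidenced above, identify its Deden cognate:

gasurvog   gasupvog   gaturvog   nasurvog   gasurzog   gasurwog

zogetu ~ zohesu — Momini t corresponds to Deden s between vowels (before a back vowel).
yovarwo ~ zovarvo — Momini w corresponds to Deden v after a consonant, before a back vowel.
Applying these to Momini 'gaturwog':
  gaturwog → gasurwog   (t→s between vowels (before a back vowel))
  gasurwog → gasurvog   (w→v after a consonant, before a back vowel)
So the Deden cognate is 'gasurvog'.

gasurvog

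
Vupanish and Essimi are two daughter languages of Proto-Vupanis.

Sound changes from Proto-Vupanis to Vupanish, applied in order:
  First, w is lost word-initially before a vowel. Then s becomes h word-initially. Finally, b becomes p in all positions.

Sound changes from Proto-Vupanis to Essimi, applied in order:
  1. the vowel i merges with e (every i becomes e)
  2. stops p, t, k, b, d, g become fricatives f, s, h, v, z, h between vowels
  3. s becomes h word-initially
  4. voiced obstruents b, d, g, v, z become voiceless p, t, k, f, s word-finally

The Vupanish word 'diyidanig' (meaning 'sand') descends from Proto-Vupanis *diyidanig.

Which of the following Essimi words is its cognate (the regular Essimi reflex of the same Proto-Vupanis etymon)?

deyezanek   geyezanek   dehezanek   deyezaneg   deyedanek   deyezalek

deyezanek

Essimi: start from *diyidanig.
  rule 1 (vowel merger): diyidanig → deyedaneg
  rule 2 (intervocalic lenition): deyedaneg → deyezaneg
  rule 3: no change — deyezaneg
  rule 4 (final devoicing): deyezaneg → deyezanek
  ⇒ Essimi deyezanek
Among the options, 'deyezanek' alone shows every Essimi change applied in order.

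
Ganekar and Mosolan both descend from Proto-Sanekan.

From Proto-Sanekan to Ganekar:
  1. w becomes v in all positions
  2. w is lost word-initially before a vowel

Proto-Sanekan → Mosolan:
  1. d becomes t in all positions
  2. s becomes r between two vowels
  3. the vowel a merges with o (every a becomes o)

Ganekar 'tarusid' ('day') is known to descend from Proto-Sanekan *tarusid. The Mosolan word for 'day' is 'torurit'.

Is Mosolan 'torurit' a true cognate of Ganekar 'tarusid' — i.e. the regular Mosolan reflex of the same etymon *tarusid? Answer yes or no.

yes

Derive the expected Mosolan reflex of *tarusid:
Mosolan: *tarusid
  tarusid → tarusit   [unconditioned shift]
  tarusit → tarurit   [rhotacism]
  tarurit → torurit   [vowel merger]
  giving Mosolan torurit.
Mosolan 'torurit' matches the regular reflex exactly, so the pair is cognate.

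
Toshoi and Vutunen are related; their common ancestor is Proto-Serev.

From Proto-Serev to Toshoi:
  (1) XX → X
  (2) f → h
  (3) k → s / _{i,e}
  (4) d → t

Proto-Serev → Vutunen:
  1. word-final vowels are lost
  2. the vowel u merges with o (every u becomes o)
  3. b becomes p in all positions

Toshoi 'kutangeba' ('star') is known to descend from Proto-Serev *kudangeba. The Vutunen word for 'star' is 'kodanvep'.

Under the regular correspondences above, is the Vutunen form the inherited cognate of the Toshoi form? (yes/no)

Derive the expected Vutunen reflex of *kudangeba:
Vutunen: start from *kudangeba.
  rule 1 (apocope): kudangeba → kudangeb
  rule 2 (vowel merger): kudangeb → kodangeb
  rule 3 (unconditioned shift): kodangeb → kodangep
  ⇒ Vutunen kodangep
The regular Vutunen reflex would be 'kodangep', but the attested form is 'kodanvep'. The correspondence is irregular, so they are not cognates (the Vutunen form has a different source).

no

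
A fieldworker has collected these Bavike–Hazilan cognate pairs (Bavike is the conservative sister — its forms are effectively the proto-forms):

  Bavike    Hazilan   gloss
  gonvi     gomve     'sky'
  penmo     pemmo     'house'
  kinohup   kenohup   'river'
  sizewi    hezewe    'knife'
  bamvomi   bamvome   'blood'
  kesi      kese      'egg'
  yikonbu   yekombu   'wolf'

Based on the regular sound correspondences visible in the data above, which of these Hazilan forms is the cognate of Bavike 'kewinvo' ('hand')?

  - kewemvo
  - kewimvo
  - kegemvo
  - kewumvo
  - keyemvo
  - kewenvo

kinohup ~ kenohup — Bavike i corresponds to Hazilan e after a consonant, before a nasal.
gonvi ~ gomve — Bavike n corresponds to Hazilan m after a vowel, before a labial obstruent.
Applying these to Bavike 'kewinvo':
  kewinvo → kewenvo   (i→e after a consonant, before a nasal)
  kewenvo → kewemvo   (n→m after a vowel, before a labial obstruent)
So the Hazilan cognate is 'kewemvo'.

kewemvo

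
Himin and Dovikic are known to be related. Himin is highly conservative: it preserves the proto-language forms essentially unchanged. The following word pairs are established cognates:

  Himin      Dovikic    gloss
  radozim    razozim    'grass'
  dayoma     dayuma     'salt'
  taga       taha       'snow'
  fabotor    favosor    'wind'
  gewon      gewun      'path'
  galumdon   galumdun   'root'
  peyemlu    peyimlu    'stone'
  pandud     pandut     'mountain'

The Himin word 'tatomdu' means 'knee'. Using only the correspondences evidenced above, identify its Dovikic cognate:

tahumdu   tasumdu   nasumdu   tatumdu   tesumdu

tasumdu

fabotor ~ favosor — Himin t corresponds to Dovikic s between vowels (before a back vowel).
dayoma ~ dayuma — Himin o corresponds to Dovikic u after a consonant, before a nasal.
Applying these to Himin 'tatomdu':
  tatomdu → tasomdu   (t→s between vowels (before a back vowel))
  tasomdu → tasumdu   (o→u after a consonant, before a nasal)
So the Dovikic cognate is 'tasumdu'.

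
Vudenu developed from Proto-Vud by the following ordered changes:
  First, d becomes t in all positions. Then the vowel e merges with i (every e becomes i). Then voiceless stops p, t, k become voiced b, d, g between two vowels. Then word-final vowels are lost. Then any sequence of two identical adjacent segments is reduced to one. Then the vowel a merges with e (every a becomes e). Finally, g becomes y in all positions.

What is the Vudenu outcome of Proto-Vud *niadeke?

Vudenu: *niadeke
  niadeke → niateke   [unconditioned shift]
  niateke → niatiki   [vowel merger]
  niatiki → niadigi   [intervocalic voicing]
  niadigi → niadig   [apocope]
  niadig (rule 5 does not apply)
  niadig → niedig   [vowel merger]
  niedig → niediy   [unconditioned shift]
  giving Vudenu niediy.

niediy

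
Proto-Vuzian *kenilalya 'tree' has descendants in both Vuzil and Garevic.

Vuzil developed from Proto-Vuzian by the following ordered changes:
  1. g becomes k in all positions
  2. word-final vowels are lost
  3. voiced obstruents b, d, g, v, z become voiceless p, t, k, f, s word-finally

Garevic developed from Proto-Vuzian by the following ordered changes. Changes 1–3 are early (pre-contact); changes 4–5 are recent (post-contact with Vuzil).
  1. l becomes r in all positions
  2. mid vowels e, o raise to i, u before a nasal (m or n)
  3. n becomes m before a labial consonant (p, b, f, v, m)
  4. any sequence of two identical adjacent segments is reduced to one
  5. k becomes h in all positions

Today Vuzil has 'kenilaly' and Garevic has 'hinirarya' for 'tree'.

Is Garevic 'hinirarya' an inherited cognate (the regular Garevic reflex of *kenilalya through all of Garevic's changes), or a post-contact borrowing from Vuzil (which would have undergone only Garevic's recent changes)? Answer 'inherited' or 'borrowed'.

inherited

If inherited, *kenilalya would pass through all of Garevic's changes:
Garevic: *kenilalya
  kenilalya → kenirarya   [unconditioned shift]
  kenirarya → kinirarya   [pre-nasal raising]
  kinirarya (rule 3 does not apply)
  kinirarya (rule 4 does not apply)
  kinirarya → hinirarya   [unconditioned shift]
  giving Garevic hinirarya.
If borrowed from Vuzil 'kenilaly' after the early changes, it would undergo only the recent ones:
  rule 4 (degemination): no change (kenilaly)
  rule 5 (unconditioned shift): kenilaly → henilaly
  ⇒ as a loan: henilaly
Garevic 'hinirarya' matches the inherited outcome exactly, so it is an inherited cognate, not a loan.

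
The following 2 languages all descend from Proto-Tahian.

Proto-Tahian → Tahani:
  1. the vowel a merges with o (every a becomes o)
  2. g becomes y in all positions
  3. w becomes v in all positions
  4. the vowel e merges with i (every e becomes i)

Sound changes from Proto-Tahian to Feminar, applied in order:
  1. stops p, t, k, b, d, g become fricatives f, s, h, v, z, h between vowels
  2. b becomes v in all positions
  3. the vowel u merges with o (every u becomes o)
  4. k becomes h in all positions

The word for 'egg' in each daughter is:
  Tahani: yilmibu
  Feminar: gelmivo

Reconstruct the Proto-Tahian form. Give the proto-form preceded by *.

*gelmibu

Position 6: Tahani has b, Feminar has v. Tahani preserves b here (none of its changes turn any other segment into b), so the proto-segment is *b.
Position 7: Tahani has u, Feminar has o. Tahani preserves u here (none of its changes turn any other segment into u), so the proto-segment is *u.
Position 2: Tahani has i, Feminar has e. Feminar preserves e here (none of its changes turn any other segment into e), so the proto-segment is *e.
Continuing position by position gives *gelmibu; check it forward:
Tahani: *gelmibu > yelmibu > yilmibu  (by unconditioned shift, vowel merger)
Feminar: *gelmibu > gelmivu > gelmivo  (by intervocalic lenition, vowel merger)
Only *gelmibu yields all of Tahani yilmibu, Feminar gelmivo.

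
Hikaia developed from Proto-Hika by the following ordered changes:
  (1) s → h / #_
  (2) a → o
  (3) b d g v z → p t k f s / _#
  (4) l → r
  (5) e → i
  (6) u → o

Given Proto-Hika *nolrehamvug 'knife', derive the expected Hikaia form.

Hikaia: *nolrehamvug
  nolrehamvug (rule 1 does not apply)
  nolrehamvug → nolrehomvug   [vowel merger]
  nolrehomvug → nolrehomvuk   [final devoicing]
  nolrehomvuk → norrehomvuk   [unconditioned shift]
  norrehomvuk → norrihomvuk   [vowel merger]
  norrihomvuk → norrihomvok   [vowel merger]
  giving Hikaia norrihomvok.

norrihomvok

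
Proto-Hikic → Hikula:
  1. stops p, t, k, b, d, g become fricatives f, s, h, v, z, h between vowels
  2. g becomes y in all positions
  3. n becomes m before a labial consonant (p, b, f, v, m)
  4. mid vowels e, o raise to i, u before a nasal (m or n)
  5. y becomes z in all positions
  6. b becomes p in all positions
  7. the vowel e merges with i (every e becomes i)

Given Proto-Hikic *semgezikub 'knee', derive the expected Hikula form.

Hikula: *semgezikub > semgezihub > semyezihub > simyezihub > simzezihub > simzezihup > simzizihup  (by intervocalic lenition, unconditioned shift, pre-nasal raising, unconditioned shift, unconditioned shift, vowel merger)

simzizihup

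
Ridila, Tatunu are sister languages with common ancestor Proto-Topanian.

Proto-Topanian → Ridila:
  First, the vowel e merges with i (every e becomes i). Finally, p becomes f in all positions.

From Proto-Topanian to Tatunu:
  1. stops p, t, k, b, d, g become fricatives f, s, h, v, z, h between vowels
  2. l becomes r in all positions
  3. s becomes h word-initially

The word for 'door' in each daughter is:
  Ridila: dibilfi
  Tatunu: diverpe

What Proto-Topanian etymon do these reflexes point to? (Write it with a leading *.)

Position 6: Ridila has f, Tatunu has p. Tatunu preserves p here (none of its changes turn any other segment into p), so the proto-segment is *p.
Position 4: Ridila has i, Tatunu has e. Tatunu preserves e here (none of its changes turn any other segment into e), so the proto-segment is *e.
Position 7: Ridila has i, Tatunu has e. Tatunu preserves e here (none of its changes turn any other segment into e), so the proto-segment is *e.
Verify the candidate proto-form against each daughter:
Ridila: *dibelpe
  dibelpe → dibilpi   [vowel merger]
  dibilpi → dibilfi   [unconditioned shift]
  giving Ridila dibilfi.
Tatunu: start from *dibelpe.
  rule 1 (intervocalic lenition): dibelpe → divelpe
  rule 2 (unconditioned shift): divelpe → diverpe
  rule 3: no change — diverpe
  ⇒ Tatunu diverpe
Only *dibelpe yields all of Ridila dibilfi, Tatunu diverpe.

*dibelpe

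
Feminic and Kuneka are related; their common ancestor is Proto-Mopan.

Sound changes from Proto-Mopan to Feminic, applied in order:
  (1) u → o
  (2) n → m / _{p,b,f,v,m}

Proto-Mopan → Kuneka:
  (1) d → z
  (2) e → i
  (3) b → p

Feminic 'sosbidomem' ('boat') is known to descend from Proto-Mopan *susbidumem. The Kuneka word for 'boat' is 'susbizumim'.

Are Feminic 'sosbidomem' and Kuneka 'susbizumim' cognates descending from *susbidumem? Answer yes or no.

Derive the expected Kuneka reflex of *susbidumem:
Kuneka: *susbidumem
  susbidumem → susbizumem   [unconditioned shift]
  susbizumem → susbizumim   [vowel merger]
  susbizumim → suspizumim   [unconditioned shift]
  giving Kuneka suspizumim.
The regular Kuneka reflex would be 'suspizumim', but the attested form is 'susbizumim'. The correspondence is irregular, so they are not cognates (the Kuneka form has a different source).

no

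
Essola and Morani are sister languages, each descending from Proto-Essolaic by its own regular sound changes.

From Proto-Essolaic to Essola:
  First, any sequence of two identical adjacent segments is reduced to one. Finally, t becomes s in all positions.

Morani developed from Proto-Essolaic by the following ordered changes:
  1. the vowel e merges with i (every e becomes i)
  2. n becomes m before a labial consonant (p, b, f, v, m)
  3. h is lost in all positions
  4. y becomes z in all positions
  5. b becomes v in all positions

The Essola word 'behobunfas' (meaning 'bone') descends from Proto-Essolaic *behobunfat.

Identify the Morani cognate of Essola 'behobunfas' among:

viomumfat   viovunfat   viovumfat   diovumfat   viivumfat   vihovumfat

Morani: *behobunfat > bihobunfat > bihobumfat > biobumfat > viovumfat  (by vowel merger, nasal place assimilation, h-loss, unconditioned shift)
Among the options, 'viovumfat' alone shows every Morani change applied in order.

viovumfat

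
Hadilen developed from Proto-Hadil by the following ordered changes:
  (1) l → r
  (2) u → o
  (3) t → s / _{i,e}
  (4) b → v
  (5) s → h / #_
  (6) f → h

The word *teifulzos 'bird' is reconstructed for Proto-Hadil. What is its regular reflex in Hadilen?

heihorzos

Hadilen: *teifulzos
  teifulzos → teifurzos   [unconditioned shift]
  teifurzos → teiforzos   [vowel merger]
  teiforzos → seiforzos   [palatalisation]
  seiforzos (rule 4 does not apply)
  seiforzos → heiforzos   [debuccalisation]
  heiforzos → heihorzos   [unconditioned shift]
  giving Hadilen heihorzos.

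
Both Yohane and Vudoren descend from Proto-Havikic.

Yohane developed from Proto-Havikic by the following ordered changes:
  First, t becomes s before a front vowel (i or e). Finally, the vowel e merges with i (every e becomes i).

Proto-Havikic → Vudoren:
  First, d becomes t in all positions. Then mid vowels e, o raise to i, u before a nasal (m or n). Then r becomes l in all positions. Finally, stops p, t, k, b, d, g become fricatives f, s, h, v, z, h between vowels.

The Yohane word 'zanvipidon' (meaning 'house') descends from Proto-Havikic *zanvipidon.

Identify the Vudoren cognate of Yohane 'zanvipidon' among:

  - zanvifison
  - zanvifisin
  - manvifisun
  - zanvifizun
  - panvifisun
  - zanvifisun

zanvifisun

Vudoren: *zanvipidon
  zanvipidon → zanvipiton   [unconditioned shift]
  zanvipiton → zanvipitun   [pre-nasal raising]
  zanvipitun (rule 3 does not apply)
  zanvipitun → zanvifisun   [intervocalic lenition]
  giving Vudoren zanvifisun.
Only 'zanvifisun' matches the regular Vudoren development of *zanvipidon.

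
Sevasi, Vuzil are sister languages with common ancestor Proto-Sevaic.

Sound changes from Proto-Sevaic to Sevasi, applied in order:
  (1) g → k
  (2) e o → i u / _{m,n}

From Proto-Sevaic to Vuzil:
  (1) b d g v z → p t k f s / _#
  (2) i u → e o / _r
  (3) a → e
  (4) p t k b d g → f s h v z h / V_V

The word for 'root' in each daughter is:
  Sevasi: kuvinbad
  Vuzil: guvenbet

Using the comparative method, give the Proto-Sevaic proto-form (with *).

*guvenbad

Position 8: Sevasi has d, Vuzil has t. Sevasi preserves d here (none of its changes turn any other segment into d), so the proto-segment is *d.
Position 4: Sevasi has i, Vuzil has e. Taking the neighbouring segments as reconstructed: Sevasi i could go back to *e or *i; Vuzil e could go back to *a or *e — the one source consistent with every daughter is *e.
Position 7: Sevasi has a, Vuzil has e. Sevasi preserves a here (none of its changes turn any other segment into a), so the proto-segment is *a.
Verify the candidate proto-form against each daughter:
Sevasi: start from *guvenbad.
  rule 1 (unconditioned shift): guvenbad → kuvenbad
  rule 2 (pre-nasal raising): kuvenbad → kuvinbad
  ⇒ Sevasi kuvinbad
Vuzil: *guvenbad
  guvenbad → guvenbat   [final devoicing]
  guvenbat (rule 2 does not apply)
  guvenbat → guvenbet   [vowel merger]
  guvenbet (rule 4 does not apply)
  giving Vuzil guvenbet.
No other proto-form is consistent with every reflex, so the reconstruction is *guvenbad.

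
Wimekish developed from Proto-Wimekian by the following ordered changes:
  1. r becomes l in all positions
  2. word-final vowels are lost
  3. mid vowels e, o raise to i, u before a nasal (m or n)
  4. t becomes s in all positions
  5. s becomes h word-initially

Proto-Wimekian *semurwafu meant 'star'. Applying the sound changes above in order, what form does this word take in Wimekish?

Wimekish: start from *semurwafu.
  rule 1 (unconditioned shift): semurwafu → semulwafu
  rule 2 (apocope): semulwafu → semulwaf
  rule 3 (pre-nasal raising): semulwaf → simulwaf
  rule 4: no change — simulwaf
  rule 5 (debuccalisation): simulwaf → himulwaf
  ⇒ Wimekish himulwaf

himulwaf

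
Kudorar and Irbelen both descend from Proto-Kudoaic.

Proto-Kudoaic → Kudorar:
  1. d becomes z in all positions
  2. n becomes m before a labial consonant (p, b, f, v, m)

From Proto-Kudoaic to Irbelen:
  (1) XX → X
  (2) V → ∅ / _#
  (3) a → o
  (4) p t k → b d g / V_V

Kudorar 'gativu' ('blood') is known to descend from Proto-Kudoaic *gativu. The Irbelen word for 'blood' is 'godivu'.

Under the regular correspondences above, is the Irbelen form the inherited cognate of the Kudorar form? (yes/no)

no

Derive the expected Irbelen reflex of *gativu:
Irbelen: *gativu
  gativu (rule 1 does not apply)
  gativu → gativ   [apocope]
  gativ → gotiv   [vowel merger]
  gotiv → godiv   [intervocalic voicing]
  giving Irbelen godiv.
The regular Irbelen reflex would be 'godiv', but the attested form is 'godivu'. The correspondence is irregular, so they are not cognates (the Irbelen form has a different source).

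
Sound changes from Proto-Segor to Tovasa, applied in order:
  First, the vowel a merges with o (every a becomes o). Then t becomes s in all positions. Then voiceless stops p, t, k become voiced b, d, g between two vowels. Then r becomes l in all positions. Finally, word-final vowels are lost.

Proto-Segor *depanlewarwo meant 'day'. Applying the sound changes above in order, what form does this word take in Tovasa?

debonlewolw

Tovasa: start from *depanlewarwo.
  rule 1 (vowel merger): depanlewarwo → deponleworwo
  rule 2: no change — deponleworwo
  rule 3 (intervocalic voicing): deponleworwo → debonleworwo
  rule 4 (unconditioned shift): debonleworwo → debonlewolwo
  rule 5 (apocope): debonlewolwo → debonlewolw
  ⇒ Tovasa debonlewolw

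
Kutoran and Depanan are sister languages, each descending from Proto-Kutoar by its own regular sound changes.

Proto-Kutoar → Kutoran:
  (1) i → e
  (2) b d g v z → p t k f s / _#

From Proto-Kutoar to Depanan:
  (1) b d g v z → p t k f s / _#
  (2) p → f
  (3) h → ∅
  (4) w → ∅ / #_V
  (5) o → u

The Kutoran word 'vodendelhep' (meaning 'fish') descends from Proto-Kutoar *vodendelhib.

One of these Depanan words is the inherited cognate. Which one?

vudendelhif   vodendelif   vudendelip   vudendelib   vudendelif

vudendelif

Depanan: *vodendelhib > vodendelhip > vodendelhif > vodendelif > vudendelif  (by final devoicing, unconditioned shift, h-loss, vowel merger)
The other candidates each miss or misapply at least one Depanan change.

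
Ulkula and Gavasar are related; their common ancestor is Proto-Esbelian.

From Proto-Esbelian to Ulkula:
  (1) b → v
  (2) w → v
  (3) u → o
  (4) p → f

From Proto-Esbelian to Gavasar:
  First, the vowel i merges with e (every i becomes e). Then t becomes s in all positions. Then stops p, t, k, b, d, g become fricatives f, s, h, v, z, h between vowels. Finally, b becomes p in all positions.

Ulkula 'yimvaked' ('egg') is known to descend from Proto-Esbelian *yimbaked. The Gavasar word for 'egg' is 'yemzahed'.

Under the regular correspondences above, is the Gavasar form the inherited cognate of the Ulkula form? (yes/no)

no

Derive the expected Gavasar reflex of *yimbaked:
Gavasar: *yimbaked > yembaked > yembahed > yempahed  (by vowel merger, intervocalic lenition, unconditioned shift)
The regular Gavasar reflex would be 'yempahed', but the attested form is 'yemzahed'. The correspondence is irregular, so they are not cognates (the Gavasar form has a different source).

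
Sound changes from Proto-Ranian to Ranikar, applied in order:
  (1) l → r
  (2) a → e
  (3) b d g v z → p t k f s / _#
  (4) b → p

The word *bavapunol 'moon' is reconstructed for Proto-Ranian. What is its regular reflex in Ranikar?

pevepunor

Ranikar: *bavapunol
  bavapunol → bavapunor   [unconditioned shift]
  bavapunor → bevepunor   [vowel merger]
  bevepunor (rule 3 does not apply)
  bevepunor → pevepunor   [unconditioned shift]
  giving Ranikar pevepunor.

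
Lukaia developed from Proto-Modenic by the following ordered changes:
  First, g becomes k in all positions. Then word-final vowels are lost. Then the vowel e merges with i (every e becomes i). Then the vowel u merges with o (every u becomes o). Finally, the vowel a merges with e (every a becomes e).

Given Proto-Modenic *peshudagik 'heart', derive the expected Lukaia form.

pishodekik

Lukaia: *peshudagik
  peshudagik → peshudakik   [unconditioned shift]
  peshudakik (rule 2 does not apply)
  peshudakik → pishudakik   [vowel merger]
  pishudakik → pishodakik   [vowel merger]
  pishodakik → pishodekik   [vowel merger]
  giving Lukaia pishodekik.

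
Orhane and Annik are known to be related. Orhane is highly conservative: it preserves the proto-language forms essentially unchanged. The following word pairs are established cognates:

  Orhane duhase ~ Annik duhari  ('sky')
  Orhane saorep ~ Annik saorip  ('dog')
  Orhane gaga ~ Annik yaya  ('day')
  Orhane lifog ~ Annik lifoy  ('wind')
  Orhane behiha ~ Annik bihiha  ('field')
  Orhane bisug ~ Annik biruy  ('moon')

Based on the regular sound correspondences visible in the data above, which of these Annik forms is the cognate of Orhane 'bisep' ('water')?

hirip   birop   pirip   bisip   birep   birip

birip

duhase ~ duhari — Orhane s corresponds to Annik r between vowels (before a front vowel).
saorep ~ saorip — Orhane e corresponds to Annik i after a consonant, before a labial obstruent.
Applying these to Orhane 'bisep':
  bisep → birep   (s→r between vowels (before a front vowel))
  birep → birip   (e→i after a consonant, before a labial obstruent)
So the Annik cognate is 'birip'.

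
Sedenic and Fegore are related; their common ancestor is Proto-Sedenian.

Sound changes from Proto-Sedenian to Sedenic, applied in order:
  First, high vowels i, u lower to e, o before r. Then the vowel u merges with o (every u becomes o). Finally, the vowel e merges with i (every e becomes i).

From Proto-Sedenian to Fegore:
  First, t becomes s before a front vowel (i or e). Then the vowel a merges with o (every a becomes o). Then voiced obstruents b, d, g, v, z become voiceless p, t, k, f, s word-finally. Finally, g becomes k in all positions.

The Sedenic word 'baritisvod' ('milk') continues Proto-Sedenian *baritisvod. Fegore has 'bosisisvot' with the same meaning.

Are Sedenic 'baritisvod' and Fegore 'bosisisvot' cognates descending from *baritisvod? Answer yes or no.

Derive the expected Fegore reflex of *baritisvod:
Fegore: *baritisvod > barisisvod > borisisvod > borisisvot  (by palatalisation, vowel merger, final devoicing)
The regular Fegore reflex would be 'borisisvot', but the attested form is 'bosisisvot'. The correspondence is irregular, so they are not cognates (the Fegore form has a different source).

no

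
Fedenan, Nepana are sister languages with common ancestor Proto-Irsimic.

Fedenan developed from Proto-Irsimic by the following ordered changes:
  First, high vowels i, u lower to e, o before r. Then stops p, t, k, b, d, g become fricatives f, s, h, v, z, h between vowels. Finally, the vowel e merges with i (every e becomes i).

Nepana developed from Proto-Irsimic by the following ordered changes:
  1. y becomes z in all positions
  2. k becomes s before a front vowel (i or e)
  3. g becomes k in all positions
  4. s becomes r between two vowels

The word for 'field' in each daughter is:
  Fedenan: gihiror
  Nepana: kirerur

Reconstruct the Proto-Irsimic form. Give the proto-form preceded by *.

Position 3: Fedenan has h, Nepana has r. Taking the neighbouring segments as reconstructed: Fedenan h could go back to *k or *g or *h; Nepana r could go back to *k or *s or *r — the one source consistent with every daughter is *k.
Position 6: Fedenan has o, Nepana has u. Nepana preserves u here (none of its changes turn any other segment into u), so the proto-segment is *u.
This points to *gikerur. Verify forward in each daughter:
Fedenan: *gikerur
  gikerur → gikeror   [pre-rhotic lowering]
  gikeror → giheror   [intervocalic lenition]
  giheror → gihiror   [vowel merger]
  giving Fedenan gihiror.
Nepana: *gikerur
  gikerur (rule 1 does not apply)
  gikerur → giserur   [palatalisation]
  giserur → kiserur   [unconditioned shift]
  kiserur → kirerur   [rhotacism]
  giving Nepana kirerur.
*gikerur is the unique common source.

*gikerur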